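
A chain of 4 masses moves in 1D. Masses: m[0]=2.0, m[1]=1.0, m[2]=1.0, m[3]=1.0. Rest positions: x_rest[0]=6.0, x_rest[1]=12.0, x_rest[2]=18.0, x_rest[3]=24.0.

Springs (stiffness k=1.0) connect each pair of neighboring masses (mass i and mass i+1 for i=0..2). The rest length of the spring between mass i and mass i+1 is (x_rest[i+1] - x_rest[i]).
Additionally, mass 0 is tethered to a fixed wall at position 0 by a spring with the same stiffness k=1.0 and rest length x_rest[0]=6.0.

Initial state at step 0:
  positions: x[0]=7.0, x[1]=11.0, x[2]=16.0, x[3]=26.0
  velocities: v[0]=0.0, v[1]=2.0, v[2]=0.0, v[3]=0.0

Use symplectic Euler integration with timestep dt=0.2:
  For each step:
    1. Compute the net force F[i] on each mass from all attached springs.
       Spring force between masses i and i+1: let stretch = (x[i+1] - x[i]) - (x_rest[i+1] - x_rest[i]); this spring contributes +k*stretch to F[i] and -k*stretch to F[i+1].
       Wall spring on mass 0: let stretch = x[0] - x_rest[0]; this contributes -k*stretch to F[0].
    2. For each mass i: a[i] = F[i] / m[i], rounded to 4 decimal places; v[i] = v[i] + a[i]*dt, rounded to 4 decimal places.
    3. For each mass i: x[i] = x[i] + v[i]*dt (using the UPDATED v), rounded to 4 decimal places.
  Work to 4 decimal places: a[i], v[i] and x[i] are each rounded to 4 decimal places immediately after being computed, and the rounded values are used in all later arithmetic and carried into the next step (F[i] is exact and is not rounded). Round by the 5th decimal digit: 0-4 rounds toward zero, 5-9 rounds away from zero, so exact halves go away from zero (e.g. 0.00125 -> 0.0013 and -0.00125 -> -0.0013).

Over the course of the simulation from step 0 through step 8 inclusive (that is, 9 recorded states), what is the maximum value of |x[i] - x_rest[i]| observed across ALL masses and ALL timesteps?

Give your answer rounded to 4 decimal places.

Step 0: x=[7.0000 11.0000 16.0000 26.0000] v=[0.0000 2.0000 0.0000 0.0000]
Step 1: x=[6.9400 11.4400 16.2000 25.8400] v=[-0.3000 2.2000 1.0000 -0.8000]
Step 2: x=[6.8312 11.8904 16.5952 25.5344] v=[-0.5440 2.2520 1.9760 -1.5280]
Step 3: x=[6.6870 12.3266 17.1598 25.1112] v=[-0.7212 2.1811 2.8229 -2.1158]
Step 4: x=[6.5218 12.7306 17.8491 24.6100] v=[-0.8259 2.0198 3.4465 -2.5061]
Step 5: x=[6.3504 13.0909 18.6041 24.0783] v=[-0.8572 1.8017 3.7750 -2.6583]
Step 6: x=[6.1868 13.4021 19.3575 23.5677] v=[-0.8182 1.5562 3.7672 -2.5531]
Step 7: x=[6.0437 13.6629 20.0411 23.1287] v=[-0.7153 1.3042 3.4182 -2.1951]
Step 8: x=[5.9322 13.8741 20.5931 22.8062] v=[-0.5577 1.0560 2.7601 -1.6126]
Max displacement = 2.5931

Answer: 2.5931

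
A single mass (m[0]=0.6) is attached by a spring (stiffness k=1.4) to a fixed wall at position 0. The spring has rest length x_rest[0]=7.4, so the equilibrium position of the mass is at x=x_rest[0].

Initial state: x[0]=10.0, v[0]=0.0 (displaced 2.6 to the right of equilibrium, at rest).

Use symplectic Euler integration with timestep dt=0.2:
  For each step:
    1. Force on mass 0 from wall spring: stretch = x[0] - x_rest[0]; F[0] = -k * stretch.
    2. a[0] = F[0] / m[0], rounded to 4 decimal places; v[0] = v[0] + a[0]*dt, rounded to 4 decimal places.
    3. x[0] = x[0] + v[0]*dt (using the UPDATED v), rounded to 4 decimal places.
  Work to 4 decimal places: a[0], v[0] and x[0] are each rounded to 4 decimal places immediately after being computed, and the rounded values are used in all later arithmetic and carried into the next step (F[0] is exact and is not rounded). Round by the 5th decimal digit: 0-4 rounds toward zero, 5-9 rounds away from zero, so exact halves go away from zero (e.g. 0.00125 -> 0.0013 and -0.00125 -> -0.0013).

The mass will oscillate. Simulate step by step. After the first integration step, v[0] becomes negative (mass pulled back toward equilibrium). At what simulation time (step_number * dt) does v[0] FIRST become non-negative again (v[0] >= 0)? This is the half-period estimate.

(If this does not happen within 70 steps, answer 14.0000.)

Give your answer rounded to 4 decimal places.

Step 0: x=[10.0000] v=[0.0000]
Step 1: x=[9.7573] v=[-1.2133]
Step 2: x=[9.2946] v=[-2.3134]
Step 3: x=[8.6551] v=[-3.1975]
Step 4: x=[7.8985] v=[-3.7832]
Step 5: x=[7.0953] v=[-4.0158]
Step 6: x=[6.3206] v=[-3.8736]
Step 7: x=[5.6466] v=[-3.3699]
Step 8: x=[5.1363] v=[-2.5516]
Step 9: x=[4.8373] v=[-1.4952]
Step 10: x=[4.7774] v=[-0.2993]
Step 11: x=[4.9623] v=[0.9246]
First v>=0 after going negative at step 11, time=2.2000

Answer: 2.2000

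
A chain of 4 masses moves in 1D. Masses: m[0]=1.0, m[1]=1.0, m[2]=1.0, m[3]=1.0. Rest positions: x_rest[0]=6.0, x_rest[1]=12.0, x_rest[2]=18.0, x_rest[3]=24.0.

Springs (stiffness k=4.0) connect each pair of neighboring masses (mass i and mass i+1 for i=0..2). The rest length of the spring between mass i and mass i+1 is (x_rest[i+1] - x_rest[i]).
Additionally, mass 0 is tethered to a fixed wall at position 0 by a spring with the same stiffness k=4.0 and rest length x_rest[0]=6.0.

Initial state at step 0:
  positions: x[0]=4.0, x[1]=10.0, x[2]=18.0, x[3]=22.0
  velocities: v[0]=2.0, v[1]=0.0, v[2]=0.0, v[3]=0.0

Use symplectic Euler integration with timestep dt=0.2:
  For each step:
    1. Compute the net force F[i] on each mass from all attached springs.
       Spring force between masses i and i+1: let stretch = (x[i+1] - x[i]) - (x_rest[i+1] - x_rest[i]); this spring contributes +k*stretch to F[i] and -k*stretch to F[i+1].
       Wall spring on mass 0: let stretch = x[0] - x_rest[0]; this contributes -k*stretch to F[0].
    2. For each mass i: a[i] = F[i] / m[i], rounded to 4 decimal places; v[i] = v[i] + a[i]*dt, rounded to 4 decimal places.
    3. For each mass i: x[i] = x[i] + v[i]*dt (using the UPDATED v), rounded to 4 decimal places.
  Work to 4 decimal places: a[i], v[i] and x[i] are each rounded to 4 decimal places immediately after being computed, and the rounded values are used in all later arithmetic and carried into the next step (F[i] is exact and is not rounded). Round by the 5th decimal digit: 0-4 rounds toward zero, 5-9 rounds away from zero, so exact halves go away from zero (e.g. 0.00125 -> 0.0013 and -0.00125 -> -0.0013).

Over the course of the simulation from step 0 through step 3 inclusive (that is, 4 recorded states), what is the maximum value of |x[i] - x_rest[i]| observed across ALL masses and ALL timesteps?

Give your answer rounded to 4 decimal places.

Answer: 2.4412

Derivation:
Step 0: x=[4.0000 10.0000 18.0000 22.0000] v=[2.0000 0.0000 0.0000 0.0000]
Step 1: x=[4.7200 10.3200 17.3600 22.3200] v=[3.6000 1.6000 -3.2000 1.6000]
Step 2: x=[5.5808 10.8704 16.3872 22.8064] v=[4.3040 2.7520 -4.8640 2.4320]
Step 3: x=[6.3950 11.4572 15.5588 23.2257] v=[4.0710 2.9338 -4.1421 2.0966]
Max displacement = 2.4412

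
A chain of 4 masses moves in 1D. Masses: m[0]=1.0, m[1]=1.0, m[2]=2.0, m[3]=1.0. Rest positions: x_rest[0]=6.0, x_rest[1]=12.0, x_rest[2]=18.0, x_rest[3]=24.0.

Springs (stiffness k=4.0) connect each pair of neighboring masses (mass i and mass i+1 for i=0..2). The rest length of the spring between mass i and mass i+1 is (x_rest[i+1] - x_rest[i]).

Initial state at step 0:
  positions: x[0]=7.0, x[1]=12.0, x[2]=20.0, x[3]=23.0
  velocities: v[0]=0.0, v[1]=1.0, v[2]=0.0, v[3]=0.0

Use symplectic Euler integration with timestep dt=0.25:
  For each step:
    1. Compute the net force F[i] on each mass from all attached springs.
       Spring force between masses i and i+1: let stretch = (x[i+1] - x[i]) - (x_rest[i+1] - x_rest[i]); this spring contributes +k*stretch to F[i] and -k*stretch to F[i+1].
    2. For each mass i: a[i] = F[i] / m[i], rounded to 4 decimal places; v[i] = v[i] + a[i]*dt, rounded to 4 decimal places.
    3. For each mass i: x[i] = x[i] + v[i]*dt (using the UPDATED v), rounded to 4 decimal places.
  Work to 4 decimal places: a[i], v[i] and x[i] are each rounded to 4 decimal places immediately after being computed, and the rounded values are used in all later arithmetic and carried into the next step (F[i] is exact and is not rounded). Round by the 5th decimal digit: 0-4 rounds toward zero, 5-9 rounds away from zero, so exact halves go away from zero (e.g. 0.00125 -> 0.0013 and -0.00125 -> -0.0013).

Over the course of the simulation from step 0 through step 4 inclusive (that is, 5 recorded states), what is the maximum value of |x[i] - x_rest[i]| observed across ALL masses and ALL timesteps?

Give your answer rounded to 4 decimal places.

Step 0: x=[7.0000 12.0000 20.0000 23.0000] v=[0.0000 1.0000 0.0000 0.0000]
Step 1: x=[6.7500 13.0000 19.3750 23.7500] v=[-1.0000 4.0000 -2.5000 3.0000]
Step 2: x=[6.5625 14.0313 18.5000 24.9063] v=[-0.7500 4.1250 -3.5000 4.6250]
Step 3: x=[6.7422 14.3125 17.8672 25.9610] v=[0.7188 1.1249 -2.5312 4.2187]
Step 4: x=[7.3145 13.5898 17.8018 26.4922] v=[2.2891 -2.8907 -0.2617 2.1249]
Max displacement = 2.4922

Answer: 2.4922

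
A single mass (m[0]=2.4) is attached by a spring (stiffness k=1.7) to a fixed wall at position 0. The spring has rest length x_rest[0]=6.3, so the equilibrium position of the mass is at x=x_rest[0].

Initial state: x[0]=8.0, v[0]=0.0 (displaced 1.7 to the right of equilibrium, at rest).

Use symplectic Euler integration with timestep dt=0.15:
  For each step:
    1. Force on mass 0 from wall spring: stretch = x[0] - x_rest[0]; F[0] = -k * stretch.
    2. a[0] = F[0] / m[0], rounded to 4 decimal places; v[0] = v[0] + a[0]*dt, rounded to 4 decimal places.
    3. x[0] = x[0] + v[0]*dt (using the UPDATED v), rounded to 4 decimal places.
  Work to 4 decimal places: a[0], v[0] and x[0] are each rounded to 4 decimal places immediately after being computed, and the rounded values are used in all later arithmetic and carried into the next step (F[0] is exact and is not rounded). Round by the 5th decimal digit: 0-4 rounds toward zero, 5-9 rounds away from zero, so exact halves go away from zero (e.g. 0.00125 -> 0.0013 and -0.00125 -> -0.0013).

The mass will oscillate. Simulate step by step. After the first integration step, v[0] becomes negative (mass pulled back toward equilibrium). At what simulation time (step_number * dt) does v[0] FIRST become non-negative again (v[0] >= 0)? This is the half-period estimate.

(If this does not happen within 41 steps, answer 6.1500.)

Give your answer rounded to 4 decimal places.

Step 0: x=[8.0000] v=[0.0000]
Step 1: x=[7.9729] v=[-0.1806]
Step 2: x=[7.9191] v=[-0.3584]
Step 3: x=[7.8395] v=[-0.5304]
Step 4: x=[7.7354] v=[-0.6940]
Step 5: x=[7.6084] v=[-0.8465]
Step 6: x=[7.4606] v=[-0.9855]
Step 7: x=[7.2943] v=[-1.1088]
Step 8: x=[7.1121] v=[-1.2144]
Step 9: x=[6.9170] v=[-1.3007]
Step 10: x=[6.7121] v=[-1.3663]
Step 11: x=[6.5006] v=[-1.4101]
Step 12: x=[6.2859] v=[-1.4314]
Step 13: x=[6.0714] v=[-1.4299]
Step 14: x=[5.8606] v=[-1.4056]
Step 15: x=[5.6568] v=[-1.3589]
Step 16: x=[5.4632] v=[-1.2906]
Step 17: x=[5.2829] v=[-1.2017]
Step 18: x=[5.1189] v=[-1.0936]
Step 19: x=[4.9737] v=[-0.9681]
Step 20: x=[4.8496] v=[-0.8272]
Step 21: x=[4.7486] v=[-0.6731]
Step 22: x=[4.6724] v=[-0.5083]
Step 23: x=[4.6221] v=[-0.3354]
Step 24: x=[4.5985] v=[-0.1571]
Step 25: x=[4.6021] v=[0.0237]
First v>=0 after going negative at step 25, time=3.7500

Answer: 3.7500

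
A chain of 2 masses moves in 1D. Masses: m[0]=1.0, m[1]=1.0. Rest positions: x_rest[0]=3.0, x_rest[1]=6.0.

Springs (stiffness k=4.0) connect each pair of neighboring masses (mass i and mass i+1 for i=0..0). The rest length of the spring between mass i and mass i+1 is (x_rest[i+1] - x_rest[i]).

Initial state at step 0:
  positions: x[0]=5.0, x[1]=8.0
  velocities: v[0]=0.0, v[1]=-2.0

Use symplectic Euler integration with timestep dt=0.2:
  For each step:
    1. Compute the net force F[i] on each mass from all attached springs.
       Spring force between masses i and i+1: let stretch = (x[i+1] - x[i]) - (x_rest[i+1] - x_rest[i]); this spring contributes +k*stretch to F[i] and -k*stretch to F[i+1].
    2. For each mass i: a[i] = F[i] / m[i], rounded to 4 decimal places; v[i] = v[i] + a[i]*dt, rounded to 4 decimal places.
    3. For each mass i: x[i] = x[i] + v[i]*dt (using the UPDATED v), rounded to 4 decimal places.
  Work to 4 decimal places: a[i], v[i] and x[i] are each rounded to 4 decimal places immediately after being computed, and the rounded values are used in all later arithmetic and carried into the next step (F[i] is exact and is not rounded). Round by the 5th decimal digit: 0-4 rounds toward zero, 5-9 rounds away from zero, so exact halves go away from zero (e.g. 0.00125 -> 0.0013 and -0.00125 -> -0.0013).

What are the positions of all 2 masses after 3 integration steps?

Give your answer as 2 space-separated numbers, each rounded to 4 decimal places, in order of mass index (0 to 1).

Answer: 4.7645 7.0355

Derivation:
Step 0: x=[5.0000 8.0000] v=[0.0000 -2.0000]
Step 1: x=[5.0000 7.6000] v=[0.0000 -2.0000]
Step 2: x=[4.9360 7.2640] v=[-0.3200 -1.6800]
Step 3: x=[4.7645 7.0355] v=[-0.8576 -1.1424]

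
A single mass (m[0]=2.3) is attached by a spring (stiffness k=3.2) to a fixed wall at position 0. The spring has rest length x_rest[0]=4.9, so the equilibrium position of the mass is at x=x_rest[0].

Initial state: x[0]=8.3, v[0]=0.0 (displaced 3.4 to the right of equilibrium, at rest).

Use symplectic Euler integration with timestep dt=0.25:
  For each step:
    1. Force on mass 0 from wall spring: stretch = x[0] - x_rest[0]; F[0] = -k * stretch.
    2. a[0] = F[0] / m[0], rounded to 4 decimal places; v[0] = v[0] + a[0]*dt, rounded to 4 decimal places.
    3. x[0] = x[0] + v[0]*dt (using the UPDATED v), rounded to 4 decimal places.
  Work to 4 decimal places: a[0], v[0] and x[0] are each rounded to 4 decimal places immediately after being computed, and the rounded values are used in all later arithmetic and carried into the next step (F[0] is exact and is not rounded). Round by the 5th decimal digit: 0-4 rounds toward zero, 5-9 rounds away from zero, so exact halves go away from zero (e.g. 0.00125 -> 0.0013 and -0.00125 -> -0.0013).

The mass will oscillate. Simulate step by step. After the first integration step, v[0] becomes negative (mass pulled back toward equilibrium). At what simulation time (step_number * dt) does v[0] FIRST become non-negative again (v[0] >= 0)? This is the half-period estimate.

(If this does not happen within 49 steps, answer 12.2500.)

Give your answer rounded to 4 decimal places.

Answer: 2.7500

Derivation:
Step 0: x=[8.3000] v=[0.0000]
Step 1: x=[8.0044] v=[-1.1826]
Step 2: x=[7.4388] v=[-2.2624]
Step 3: x=[6.6524] v=[-3.1455]
Step 4: x=[5.7137] v=[-3.7550]
Step 5: x=[4.7042] v=[-4.0380]
Step 6: x=[3.7117] v=[-3.9699]
Step 7: x=[2.8226] v=[-3.5566]
Step 8: x=[2.1141] v=[-2.8340]
Step 9: x=[1.6479] v=[-1.8650]
Step 10: x=[1.4645] v=[-0.7338]
Step 11: x=[1.5798] v=[0.4612]
First v>=0 after going negative at step 11, time=2.7500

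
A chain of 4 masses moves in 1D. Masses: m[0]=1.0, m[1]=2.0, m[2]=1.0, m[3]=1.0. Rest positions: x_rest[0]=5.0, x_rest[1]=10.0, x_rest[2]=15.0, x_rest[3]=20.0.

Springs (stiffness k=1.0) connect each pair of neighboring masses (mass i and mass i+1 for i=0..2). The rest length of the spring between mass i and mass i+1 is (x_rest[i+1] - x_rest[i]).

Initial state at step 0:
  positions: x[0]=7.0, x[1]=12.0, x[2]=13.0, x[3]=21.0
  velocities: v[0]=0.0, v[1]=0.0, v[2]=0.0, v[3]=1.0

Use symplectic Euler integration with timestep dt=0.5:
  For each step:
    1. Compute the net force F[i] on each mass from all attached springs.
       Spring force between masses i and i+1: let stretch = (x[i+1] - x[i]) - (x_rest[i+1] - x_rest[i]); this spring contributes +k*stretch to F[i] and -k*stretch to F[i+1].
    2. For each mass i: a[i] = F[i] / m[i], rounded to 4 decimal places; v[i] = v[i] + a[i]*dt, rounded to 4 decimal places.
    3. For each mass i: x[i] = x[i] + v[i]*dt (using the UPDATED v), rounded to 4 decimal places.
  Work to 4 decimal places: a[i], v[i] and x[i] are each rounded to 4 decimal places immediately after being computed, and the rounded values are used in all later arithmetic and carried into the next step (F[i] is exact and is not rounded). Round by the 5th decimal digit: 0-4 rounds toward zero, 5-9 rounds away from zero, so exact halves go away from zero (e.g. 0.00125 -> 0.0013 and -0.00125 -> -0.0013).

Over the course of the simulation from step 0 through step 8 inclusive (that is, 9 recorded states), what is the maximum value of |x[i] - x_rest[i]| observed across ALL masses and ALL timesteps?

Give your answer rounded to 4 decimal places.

Step 0: x=[7.0000 12.0000 13.0000 21.0000] v=[0.0000 0.0000 0.0000 1.0000]
Step 1: x=[7.0000 11.5000 14.7500 20.7500] v=[0.0000 -1.0000 3.5000 -0.5000]
Step 2: x=[6.8750 10.8438 17.1875 20.2500] v=[-0.2500 -1.3125 4.8750 -1.0000]
Step 3: x=[6.4922 10.4844 18.8047 20.2344] v=[-0.7656 -0.7188 3.2344 -0.0313]
Step 4: x=[5.8575 10.6661 18.6993 21.1114] v=[-1.2695 0.3633 -0.2109 1.7539]
Step 5: x=[5.1749 11.2509 17.1886 22.6354] v=[-1.3652 1.1695 -3.0215 3.0479]
Step 6: x=[4.7613 11.8184 15.5551 24.0477] v=[-0.8272 1.1349 -3.2670 2.8245]
Step 7: x=[4.8620 11.9708 15.1106 24.5868] v=[0.2014 0.3048 -0.8891 1.0782]
Step 8: x=[5.4899 11.6271 16.2502 24.0069] v=[1.2558 -0.6875 2.2791 -1.1599]
Max displacement = 4.5868

Answer: 4.5868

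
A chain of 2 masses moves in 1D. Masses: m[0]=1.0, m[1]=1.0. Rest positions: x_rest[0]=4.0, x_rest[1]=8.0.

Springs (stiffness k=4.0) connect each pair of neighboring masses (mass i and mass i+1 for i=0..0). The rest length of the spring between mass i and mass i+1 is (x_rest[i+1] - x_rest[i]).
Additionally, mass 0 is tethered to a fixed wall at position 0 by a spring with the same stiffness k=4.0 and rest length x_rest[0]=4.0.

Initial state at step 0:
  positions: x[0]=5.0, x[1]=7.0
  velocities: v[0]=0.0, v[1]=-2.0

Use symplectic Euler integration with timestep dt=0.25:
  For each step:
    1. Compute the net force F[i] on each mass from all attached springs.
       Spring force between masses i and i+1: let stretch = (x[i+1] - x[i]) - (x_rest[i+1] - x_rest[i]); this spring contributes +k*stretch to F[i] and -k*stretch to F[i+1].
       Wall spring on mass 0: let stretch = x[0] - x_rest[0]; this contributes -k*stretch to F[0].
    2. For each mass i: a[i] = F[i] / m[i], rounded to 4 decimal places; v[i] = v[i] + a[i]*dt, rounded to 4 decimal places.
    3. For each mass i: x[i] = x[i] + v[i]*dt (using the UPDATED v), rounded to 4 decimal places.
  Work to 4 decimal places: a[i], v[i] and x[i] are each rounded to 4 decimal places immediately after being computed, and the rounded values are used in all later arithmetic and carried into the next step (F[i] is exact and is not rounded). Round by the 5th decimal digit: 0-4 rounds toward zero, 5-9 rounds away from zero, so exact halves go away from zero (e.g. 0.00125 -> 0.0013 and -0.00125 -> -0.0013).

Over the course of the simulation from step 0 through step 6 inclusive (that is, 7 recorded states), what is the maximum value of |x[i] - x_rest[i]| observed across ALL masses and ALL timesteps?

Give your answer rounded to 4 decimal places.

Answer: 1.8320

Derivation:
Step 0: x=[5.0000 7.0000] v=[0.0000 -2.0000]
Step 1: x=[4.2500 7.0000] v=[-3.0000 0.0000]
Step 2: x=[3.1250 7.3125] v=[-4.5000 1.2500]
Step 3: x=[2.2656 7.5781] v=[-3.4375 1.0625]
Step 4: x=[2.1680 7.5156] v=[-0.3906 -0.2500]
Step 5: x=[2.8653 7.1162] v=[2.7890 -1.5976]
Step 6: x=[3.9090 6.6541] v=[4.1746 -1.8485]
Max displacement = 1.8320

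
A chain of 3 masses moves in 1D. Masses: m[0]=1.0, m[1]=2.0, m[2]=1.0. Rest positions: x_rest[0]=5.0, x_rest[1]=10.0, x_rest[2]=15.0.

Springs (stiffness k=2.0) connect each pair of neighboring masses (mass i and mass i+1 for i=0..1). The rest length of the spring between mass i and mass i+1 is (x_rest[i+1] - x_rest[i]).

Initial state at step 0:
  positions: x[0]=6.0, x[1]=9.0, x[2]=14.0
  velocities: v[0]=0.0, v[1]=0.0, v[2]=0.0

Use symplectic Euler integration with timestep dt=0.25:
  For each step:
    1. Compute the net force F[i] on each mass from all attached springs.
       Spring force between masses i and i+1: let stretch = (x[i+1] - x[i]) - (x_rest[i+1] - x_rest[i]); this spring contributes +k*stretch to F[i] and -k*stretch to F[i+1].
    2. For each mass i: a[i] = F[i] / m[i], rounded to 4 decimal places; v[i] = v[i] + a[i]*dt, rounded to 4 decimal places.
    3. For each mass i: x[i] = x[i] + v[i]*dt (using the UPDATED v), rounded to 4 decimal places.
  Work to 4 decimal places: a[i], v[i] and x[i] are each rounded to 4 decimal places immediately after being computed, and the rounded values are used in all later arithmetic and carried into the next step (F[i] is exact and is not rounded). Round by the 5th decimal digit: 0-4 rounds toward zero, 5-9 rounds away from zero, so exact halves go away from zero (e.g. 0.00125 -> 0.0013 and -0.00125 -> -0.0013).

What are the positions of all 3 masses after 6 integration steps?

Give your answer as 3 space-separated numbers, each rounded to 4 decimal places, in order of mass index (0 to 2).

Answer: 3.3043 10.0111 14.6737

Derivation:
Step 0: x=[6.0000 9.0000 14.0000] v=[0.0000 0.0000 0.0000]
Step 1: x=[5.7500 9.1250 14.0000] v=[-1.0000 0.5000 0.0000]
Step 2: x=[5.2969 9.3438 14.0156] v=[-1.8125 0.8750 0.0625]
Step 3: x=[4.7246 9.6016 14.0723] v=[-2.2891 1.0312 0.2266]
Step 4: x=[4.1370 9.8340 14.1951] v=[-2.3506 0.9296 0.4913]
Step 5: x=[3.6365 9.9829 14.3978] v=[-2.0021 0.5956 0.8108]
Step 6: x=[3.3043 10.0111 14.6737] v=[-1.3289 0.1127 1.1034]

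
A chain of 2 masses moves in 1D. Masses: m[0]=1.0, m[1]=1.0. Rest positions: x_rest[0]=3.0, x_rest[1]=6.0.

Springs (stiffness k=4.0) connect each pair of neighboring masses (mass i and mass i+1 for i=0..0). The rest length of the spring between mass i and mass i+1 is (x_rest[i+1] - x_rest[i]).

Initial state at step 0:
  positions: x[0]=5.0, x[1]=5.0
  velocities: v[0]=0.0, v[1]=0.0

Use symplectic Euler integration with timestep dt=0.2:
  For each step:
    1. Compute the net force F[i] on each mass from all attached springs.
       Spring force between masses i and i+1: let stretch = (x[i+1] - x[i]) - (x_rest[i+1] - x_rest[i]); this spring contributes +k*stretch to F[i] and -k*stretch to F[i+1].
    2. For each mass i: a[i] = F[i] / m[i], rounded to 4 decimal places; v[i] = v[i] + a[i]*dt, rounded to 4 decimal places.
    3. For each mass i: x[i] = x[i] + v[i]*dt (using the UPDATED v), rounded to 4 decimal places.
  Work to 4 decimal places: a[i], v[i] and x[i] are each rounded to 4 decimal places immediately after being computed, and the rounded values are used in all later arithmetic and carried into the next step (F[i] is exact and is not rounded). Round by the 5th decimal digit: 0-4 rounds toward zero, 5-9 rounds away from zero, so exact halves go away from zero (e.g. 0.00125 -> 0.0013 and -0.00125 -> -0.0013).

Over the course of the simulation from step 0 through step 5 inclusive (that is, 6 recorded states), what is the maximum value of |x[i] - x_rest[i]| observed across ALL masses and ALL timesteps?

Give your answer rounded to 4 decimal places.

Step 0: x=[5.0000 5.0000] v=[0.0000 0.0000]
Step 1: x=[4.5200 5.4800] v=[-2.4000 2.4000]
Step 2: x=[3.7136 6.2864] v=[-4.0320 4.0320]
Step 3: x=[2.8388 7.1612] v=[-4.3738 4.3738]
Step 4: x=[2.1756 7.8244] v=[-3.3159 3.3159]
Step 5: x=[1.9362 8.0638] v=[-1.1969 1.1969]
Max displacement = 2.0638

Answer: 2.0638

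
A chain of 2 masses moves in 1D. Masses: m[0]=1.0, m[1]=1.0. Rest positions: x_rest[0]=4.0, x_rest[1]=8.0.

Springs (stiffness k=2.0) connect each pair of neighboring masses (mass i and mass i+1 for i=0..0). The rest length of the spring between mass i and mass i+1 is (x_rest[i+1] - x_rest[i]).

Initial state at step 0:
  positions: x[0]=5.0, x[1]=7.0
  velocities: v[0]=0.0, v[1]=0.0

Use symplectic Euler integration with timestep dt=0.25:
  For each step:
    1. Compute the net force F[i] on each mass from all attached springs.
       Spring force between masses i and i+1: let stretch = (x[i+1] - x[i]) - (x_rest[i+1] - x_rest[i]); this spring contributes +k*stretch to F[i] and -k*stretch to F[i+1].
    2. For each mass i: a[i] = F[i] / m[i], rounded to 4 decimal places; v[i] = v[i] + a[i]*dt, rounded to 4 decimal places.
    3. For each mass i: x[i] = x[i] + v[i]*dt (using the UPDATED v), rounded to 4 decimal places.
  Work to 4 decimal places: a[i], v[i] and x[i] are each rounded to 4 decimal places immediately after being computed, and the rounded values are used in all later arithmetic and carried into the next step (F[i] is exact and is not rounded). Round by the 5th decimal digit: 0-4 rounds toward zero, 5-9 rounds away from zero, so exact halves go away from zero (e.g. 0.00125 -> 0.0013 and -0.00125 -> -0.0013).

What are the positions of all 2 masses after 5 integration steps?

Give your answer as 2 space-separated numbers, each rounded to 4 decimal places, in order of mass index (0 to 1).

Step 0: x=[5.0000 7.0000] v=[0.0000 0.0000]
Step 1: x=[4.7500 7.2500] v=[-1.0000 1.0000]
Step 2: x=[4.3125 7.6875] v=[-1.7500 1.7500]
Step 3: x=[3.7969 8.2031] v=[-2.0625 2.0625]
Step 4: x=[3.3321 8.6680] v=[-1.8594 1.8594]
Step 5: x=[3.0342 8.9659] v=[-1.1915 1.1915]

Answer: 3.0342 8.9659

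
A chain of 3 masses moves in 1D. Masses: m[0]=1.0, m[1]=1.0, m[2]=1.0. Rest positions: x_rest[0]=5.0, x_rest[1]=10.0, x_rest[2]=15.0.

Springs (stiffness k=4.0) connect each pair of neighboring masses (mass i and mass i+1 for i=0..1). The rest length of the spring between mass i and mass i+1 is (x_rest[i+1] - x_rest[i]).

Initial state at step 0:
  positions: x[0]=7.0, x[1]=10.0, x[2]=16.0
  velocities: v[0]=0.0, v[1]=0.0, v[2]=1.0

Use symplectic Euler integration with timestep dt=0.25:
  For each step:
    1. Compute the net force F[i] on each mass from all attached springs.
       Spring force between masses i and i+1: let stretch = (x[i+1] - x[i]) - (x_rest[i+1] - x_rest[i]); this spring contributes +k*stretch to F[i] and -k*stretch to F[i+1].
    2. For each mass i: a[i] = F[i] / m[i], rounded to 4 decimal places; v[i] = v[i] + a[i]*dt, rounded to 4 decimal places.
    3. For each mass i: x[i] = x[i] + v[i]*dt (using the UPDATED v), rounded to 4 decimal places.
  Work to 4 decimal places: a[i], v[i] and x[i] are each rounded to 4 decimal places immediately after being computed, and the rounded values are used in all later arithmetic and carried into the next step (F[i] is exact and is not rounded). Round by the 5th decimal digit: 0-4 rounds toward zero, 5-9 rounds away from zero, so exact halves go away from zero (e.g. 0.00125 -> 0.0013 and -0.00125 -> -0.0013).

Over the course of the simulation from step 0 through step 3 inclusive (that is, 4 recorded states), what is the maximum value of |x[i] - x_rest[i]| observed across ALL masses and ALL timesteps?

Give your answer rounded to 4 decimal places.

Step 0: x=[7.0000 10.0000 16.0000] v=[0.0000 0.0000 1.0000]
Step 1: x=[6.5000 10.7500 16.0000] v=[-2.0000 3.0000 0.0000]
Step 2: x=[5.8125 11.7500 15.9375] v=[-2.7500 4.0000 -0.2500]
Step 3: x=[5.3594 12.3125 16.0781] v=[-1.8125 2.2500 0.5625]
Max displacement = 2.3125

Answer: 2.3125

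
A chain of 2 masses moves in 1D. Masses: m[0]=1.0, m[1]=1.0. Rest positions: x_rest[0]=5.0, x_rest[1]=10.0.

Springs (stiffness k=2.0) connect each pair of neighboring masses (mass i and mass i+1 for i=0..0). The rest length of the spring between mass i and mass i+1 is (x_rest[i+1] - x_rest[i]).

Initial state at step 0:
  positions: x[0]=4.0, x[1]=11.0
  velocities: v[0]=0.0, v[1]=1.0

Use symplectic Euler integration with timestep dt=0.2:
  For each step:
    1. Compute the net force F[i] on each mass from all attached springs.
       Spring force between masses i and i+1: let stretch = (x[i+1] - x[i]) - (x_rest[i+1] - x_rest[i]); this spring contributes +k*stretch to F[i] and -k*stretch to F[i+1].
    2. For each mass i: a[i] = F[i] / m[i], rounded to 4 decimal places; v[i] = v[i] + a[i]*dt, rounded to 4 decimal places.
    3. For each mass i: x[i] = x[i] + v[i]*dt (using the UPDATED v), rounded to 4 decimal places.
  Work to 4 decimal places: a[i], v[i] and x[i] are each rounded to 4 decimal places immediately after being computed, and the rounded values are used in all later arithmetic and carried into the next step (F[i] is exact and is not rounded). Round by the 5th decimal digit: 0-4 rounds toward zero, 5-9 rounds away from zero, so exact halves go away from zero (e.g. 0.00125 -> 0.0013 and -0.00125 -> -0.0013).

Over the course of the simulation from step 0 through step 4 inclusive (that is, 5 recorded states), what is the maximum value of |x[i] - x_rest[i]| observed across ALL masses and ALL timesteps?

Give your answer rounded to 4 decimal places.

Answer: 1.0400

Derivation:
Step 0: x=[4.0000 11.0000] v=[0.0000 1.0000]
Step 1: x=[4.1600 11.0400] v=[0.8000 0.2000]
Step 2: x=[4.4704 10.9296] v=[1.5520 -0.5520]
Step 3: x=[4.8975 10.7025] v=[2.1357 -1.1357]
Step 4: x=[5.3890 10.4110] v=[2.4577 -1.4577]
Max displacement = 1.0400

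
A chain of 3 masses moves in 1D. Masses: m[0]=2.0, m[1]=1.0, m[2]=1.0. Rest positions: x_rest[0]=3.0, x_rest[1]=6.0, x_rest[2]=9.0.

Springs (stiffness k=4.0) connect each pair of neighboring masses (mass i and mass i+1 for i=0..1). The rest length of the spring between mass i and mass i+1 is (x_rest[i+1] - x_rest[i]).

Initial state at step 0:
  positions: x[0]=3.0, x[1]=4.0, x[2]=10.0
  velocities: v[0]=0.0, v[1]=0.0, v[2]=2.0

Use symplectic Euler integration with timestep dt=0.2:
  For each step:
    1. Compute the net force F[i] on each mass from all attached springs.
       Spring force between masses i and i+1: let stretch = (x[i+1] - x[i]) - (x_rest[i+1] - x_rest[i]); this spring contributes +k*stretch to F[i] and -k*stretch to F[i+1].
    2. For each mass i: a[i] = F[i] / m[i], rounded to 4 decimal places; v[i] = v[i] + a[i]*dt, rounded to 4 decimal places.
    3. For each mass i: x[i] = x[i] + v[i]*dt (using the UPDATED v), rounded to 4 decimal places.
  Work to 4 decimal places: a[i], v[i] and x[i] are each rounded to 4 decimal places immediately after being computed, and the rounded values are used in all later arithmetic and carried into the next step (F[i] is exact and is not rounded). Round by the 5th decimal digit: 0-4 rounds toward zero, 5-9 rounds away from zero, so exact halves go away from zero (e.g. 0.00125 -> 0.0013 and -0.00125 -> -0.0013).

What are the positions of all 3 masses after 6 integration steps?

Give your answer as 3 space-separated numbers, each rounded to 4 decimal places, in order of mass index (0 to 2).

Answer: 2.9150 7.2263 9.3438

Derivation:
Step 0: x=[3.0000 4.0000 10.0000] v=[0.0000 0.0000 2.0000]
Step 1: x=[2.8400 4.8000 9.9200] v=[-0.8000 4.0000 -0.4000]
Step 2: x=[2.5968 6.1056 9.5008] v=[-1.2160 6.5280 -2.0960]
Step 3: x=[2.3943 7.3930 9.0184] v=[-1.0125 6.4371 -2.4122]
Step 4: x=[2.3517 8.1407 8.7559] v=[-0.2130 3.7385 -1.3125]
Step 5: x=[2.5322 8.0606 8.8750] v=[0.9026 -0.4005 0.5953]
Step 6: x=[2.9150 7.2263 9.3438] v=[1.9140 -4.1717 2.3438]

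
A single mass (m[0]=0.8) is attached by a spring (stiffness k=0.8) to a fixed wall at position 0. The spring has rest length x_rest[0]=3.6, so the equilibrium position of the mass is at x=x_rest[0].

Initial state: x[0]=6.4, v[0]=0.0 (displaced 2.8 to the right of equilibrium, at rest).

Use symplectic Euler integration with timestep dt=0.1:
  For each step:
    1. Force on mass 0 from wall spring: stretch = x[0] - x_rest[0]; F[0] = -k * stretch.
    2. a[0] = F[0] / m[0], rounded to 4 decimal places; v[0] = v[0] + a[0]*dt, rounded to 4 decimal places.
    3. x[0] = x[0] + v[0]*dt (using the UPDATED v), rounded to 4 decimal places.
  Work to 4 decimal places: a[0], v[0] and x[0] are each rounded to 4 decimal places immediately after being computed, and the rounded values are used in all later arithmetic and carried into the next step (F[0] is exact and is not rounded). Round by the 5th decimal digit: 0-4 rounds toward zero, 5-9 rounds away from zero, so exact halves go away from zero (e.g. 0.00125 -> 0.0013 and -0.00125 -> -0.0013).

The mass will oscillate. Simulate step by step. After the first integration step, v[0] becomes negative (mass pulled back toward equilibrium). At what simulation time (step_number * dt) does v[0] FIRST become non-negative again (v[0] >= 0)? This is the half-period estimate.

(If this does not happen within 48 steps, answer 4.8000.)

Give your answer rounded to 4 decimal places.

Answer: 3.2000

Derivation:
Step 0: x=[6.4000] v=[0.0000]
Step 1: x=[6.3720] v=[-0.2800]
Step 2: x=[6.3163] v=[-0.5572]
Step 3: x=[6.2334] v=[-0.8288]
Step 4: x=[6.1242] v=[-1.0921]
Step 5: x=[5.9898] v=[-1.3445]
Step 6: x=[5.8315] v=[-1.5835]
Step 7: x=[5.6508] v=[-1.8067]
Step 8: x=[5.4496] v=[-2.0118]
Step 9: x=[5.2299] v=[-2.1968]
Step 10: x=[4.9939] v=[-2.3598]
Step 11: x=[4.7440] v=[-2.4992]
Step 12: x=[4.4826] v=[-2.6136]
Step 13: x=[4.2124] v=[-2.7019]
Step 14: x=[3.9361] v=[-2.7631]
Step 15: x=[3.6564] v=[-2.7967]
Step 16: x=[3.3762] v=[-2.8023]
Step 17: x=[3.0982] v=[-2.7799]
Step 18: x=[2.8252] v=[-2.7297]
Step 19: x=[2.5600] v=[-2.6522]
Step 20: x=[2.3052] v=[-2.5482]
Step 21: x=[2.0633] v=[-2.4187]
Step 22: x=[1.8368] v=[-2.2650]
Step 23: x=[1.6279] v=[-2.0887]
Step 24: x=[1.4388] v=[-1.8915]
Step 25: x=[1.2713] v=[-1.6754]
Step 26: x=[1.1271] v=[-1.4425]
Step 27: x=[1.0076] v=[-1.1952]
Step 28: x=[0.9140] v=[-0.9360]
Step 29: x=[0.8473] v=[-0.6674]
Step 30: x=[0.8081] v=[-0.3921]
Step 31: x=[0.7968] v=[-0.1129]
Step 32: x=[0.8135] v=[0.1674]
First v>=0 after going negative at step 32, time=3.2000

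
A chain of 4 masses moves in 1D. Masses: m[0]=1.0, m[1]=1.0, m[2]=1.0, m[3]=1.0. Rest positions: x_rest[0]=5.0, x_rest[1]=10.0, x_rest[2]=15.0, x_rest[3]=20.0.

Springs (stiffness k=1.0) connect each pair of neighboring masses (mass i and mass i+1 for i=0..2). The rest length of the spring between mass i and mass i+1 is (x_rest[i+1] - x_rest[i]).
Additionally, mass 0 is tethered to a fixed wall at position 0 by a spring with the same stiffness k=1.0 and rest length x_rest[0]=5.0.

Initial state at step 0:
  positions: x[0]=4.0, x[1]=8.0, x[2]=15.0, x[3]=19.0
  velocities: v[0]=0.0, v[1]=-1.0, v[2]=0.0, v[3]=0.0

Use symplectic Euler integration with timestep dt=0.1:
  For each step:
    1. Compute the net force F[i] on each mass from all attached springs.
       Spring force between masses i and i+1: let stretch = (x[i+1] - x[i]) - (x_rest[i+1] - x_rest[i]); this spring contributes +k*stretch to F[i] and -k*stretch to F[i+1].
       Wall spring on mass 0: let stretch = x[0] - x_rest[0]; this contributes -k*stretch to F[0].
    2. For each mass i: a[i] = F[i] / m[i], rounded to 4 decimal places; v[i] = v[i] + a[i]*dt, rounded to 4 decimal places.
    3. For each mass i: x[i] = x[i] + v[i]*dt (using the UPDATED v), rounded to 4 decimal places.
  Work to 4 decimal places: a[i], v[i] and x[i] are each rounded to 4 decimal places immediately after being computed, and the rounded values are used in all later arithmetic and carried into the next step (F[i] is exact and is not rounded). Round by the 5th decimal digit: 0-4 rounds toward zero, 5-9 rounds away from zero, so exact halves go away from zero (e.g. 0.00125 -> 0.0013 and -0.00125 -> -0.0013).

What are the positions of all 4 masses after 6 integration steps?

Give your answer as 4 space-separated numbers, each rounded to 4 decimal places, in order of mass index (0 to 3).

Step 0: x=[4.0000 8.0000 15.0000 19.0000] v=[0.0000 -1.0000 0.0000 0.0000]
Step 1: x=[4.0000 7.9300 14.9700 19.0100] v=[0.0000 -0.7000 -0.3000 0.1000]
Step 2: x=[3.9993 7.8911 14.9100 19.0296] v=[-0.0070 -0.3890 -0.6000 0.1960]
Step 3: x=[3.9975 7.8835 14.8210 19.0580] v=[-0.0178 -0.0763 -0.8899 0.2840]
Step 4: x=[3.9946 7.9064 14.7050 19.0940] v=[-0.0290 0.2289 -1.1600 0.3603]
Step 5: x=[3.9909 7.9582 14.5649 19.1361] v=[-0.0373 0.5176 -1.4010 0.4214]
Step 6: x=[3.9869 8.0364 14.4044 19.1825] v=[-0.0397 0.7815 -1.6046 0.4643]

Answer: 3.9869 8.0364 14.4044 19.1825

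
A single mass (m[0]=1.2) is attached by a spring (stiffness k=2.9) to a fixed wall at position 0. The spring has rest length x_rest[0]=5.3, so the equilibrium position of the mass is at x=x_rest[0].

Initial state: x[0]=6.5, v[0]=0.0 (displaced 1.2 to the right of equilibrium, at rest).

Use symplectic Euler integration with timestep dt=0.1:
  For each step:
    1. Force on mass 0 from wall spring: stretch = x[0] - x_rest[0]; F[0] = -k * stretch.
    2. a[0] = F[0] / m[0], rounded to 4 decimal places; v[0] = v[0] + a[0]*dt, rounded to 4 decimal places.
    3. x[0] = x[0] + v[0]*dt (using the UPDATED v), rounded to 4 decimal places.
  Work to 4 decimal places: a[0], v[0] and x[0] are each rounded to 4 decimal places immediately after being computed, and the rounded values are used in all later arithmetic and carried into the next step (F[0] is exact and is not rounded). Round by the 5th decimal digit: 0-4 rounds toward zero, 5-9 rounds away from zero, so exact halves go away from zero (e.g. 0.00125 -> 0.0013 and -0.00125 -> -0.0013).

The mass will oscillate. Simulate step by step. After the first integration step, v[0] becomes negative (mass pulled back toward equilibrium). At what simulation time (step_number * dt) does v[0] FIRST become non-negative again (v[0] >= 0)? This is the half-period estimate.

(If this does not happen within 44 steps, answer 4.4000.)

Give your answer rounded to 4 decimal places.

Answer: 2.1000

Derivation:
Step 0: x=[6.5000] v=[0.0000]
Step 1: x=[6.4710] v=[-0.2900]
Step 2: x=[6.4137] v=[-0.5730]
Step 3: x=[6.3295] v=[-0.8421]
Step 4: x=[6.2204] v=[-1.0909]
Step 5: x=[6.0891] v=[-1.3133]
Step 6: x=[5.9387] v=[-1.5040]
Step 7: x=[5.7729] v=[-1.6584]
Step 8: x=[5.5956] v=[-1.7727]
Step 9: x=[5.4112] v=[-1.8441]
Step 10: x=[5.2241] v=[-1.8710]
Step 11: x=[5.0388] v=[-1.8527]
Step 12: x=[4.8598] v=[-1.7896]
Step 13: x=[4.6915] v=[-1.6832]
Step 14: x=[4.5379] v=[-1.5362]
Step 15: x=[4.4027] v=[-1.3520]
Step 16: x=[4.2892] v=[-1.1352]
Step 17: x=[4.2001] v=[-0.8909]
Step 18: x=[4.1376] v=[-0.6251]
Step 19: x=[4.1032] v=[-0.3442]
Step 20: x=[4.0977] v=[-0.0550]
Step 21: x=[4.1213] v=[0.2356]
First v>=0 after going negative at step 21, time=2.1000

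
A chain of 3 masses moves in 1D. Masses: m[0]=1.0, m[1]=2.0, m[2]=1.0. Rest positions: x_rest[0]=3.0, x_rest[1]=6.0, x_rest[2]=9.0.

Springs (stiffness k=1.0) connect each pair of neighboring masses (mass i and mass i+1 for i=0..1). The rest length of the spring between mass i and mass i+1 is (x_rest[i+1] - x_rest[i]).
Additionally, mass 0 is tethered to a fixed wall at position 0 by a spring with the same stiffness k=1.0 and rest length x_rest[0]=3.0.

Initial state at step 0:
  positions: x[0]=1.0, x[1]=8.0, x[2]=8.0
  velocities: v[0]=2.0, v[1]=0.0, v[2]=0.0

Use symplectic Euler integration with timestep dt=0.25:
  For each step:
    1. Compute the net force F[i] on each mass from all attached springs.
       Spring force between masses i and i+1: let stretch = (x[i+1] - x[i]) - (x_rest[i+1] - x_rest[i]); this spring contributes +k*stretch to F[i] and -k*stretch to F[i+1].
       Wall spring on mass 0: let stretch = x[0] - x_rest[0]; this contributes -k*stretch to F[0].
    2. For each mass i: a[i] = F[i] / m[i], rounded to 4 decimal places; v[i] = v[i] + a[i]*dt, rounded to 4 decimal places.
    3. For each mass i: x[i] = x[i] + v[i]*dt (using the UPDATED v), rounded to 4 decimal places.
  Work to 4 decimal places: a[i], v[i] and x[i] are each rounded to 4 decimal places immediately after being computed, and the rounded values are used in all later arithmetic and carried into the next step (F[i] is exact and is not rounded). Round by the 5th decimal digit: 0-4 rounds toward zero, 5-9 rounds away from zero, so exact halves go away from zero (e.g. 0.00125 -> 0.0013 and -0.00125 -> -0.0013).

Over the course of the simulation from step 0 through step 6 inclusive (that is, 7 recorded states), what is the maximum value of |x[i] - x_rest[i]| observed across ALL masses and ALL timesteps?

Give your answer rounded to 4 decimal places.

Answer: 3.6330

Derivation:
Step 0: x=[1.0000 8.0000 8.0000] v=[2.0000 0.0000 0.0000]
Step 1: x=[1.8750 7.7813 8.1875] v=[3.5000 -0.8750 0.7500]
Step 2: x=[3.0020 7.3907 8.5371] v=[4.5078 -1.5625 1.3985]
Step 3: x=[4.2156 6.8988 9.0026] v=[4.8545 -1.9678 1.8619]
Step 4: x=[5.3335 6.3888 9.5241] v=[4.4714 -2.0402 2.0860]
Step 5: x=[6.1840 5.9438 10.0372] v=[3.4019 -1.7802 2.0522]
Step 6: x=[6.6330 5.6342 10.4819] v=[1.7959 -1.2385 1.7789]
Max displacement = 3.6330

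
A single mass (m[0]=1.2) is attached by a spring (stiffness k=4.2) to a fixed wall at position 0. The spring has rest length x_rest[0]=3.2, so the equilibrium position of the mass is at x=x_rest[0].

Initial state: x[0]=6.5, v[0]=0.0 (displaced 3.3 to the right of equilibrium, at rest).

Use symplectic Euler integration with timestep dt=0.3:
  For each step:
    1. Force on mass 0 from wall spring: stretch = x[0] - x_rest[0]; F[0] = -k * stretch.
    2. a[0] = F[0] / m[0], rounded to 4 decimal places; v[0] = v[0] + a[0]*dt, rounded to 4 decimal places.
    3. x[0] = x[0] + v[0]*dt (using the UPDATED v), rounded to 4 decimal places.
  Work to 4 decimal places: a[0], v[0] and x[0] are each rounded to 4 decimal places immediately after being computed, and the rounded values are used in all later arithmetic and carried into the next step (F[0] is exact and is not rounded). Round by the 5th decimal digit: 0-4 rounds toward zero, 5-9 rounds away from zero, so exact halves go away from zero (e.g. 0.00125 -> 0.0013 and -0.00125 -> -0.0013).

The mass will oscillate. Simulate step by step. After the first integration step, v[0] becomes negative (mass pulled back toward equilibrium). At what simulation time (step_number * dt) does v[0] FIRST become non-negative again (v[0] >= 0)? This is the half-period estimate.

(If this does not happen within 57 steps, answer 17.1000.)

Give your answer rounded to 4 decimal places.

Step 0: x=[6.5000] v=[0.0000]
Step 1: x=[5.4605] v=[-3.4650]
Step 2: x=[3.7090] v=[-5.8385]
Step 3: x=[1.7971] v=[-6.3730]
Step 4: x=[0.3271] v=[-4.8999]
Step 5: x=[-0.2379] v=[-1.8833]
Step 6: x=[0.2801] v=[1.7265]
First v>=0 after going negative at step 6, time=1.8000

Answer: 1.8000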